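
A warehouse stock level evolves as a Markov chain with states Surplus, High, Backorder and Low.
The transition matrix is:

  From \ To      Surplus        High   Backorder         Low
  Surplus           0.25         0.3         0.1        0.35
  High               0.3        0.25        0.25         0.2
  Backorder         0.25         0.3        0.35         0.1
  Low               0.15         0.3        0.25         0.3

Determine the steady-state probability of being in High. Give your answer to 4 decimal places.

Let the stationary distribution be π with π = πP and π_1 + π_2 + π_3 + π_4 = 1.
π_1 = 0.25·π_1 + 0.3·π_2 + 0.25·π_3 + 0.15·π_4
π_2 = 0.3·π_1 + 0.25·π_2 + 0.3·π_3 + 0.3·π_4
π_3 = 0.1·π_1 + 0.25·π_2 + 0.35·π_3 + 0.25·π_4
Solving with the normalization constraint gives π = (0.2407, 0.2857, 0.2377, 0.2359).
So the stationary probability of High is 0.2857.

0.2857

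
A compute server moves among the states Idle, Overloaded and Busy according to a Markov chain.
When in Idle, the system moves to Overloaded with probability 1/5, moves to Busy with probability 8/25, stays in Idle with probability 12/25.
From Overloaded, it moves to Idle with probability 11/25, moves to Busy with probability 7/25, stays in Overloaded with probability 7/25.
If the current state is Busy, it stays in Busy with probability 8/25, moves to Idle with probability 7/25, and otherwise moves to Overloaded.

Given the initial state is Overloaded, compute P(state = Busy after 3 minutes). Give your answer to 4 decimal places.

Propagate the distribution vector 3 minutes from Overloaded.
After 0 minutes: (0.0000, 1.0000, 0.0000)
After 1 minute: (0.4400, 0.2800, 0.2800)
After 2 minutes: (0.4128, 0.2784, 0.3088)
After 3 minutes: (0.4071, 0.2840, 0.3089)
P(in Busy after 3 minutes) = 0.3089

0.3089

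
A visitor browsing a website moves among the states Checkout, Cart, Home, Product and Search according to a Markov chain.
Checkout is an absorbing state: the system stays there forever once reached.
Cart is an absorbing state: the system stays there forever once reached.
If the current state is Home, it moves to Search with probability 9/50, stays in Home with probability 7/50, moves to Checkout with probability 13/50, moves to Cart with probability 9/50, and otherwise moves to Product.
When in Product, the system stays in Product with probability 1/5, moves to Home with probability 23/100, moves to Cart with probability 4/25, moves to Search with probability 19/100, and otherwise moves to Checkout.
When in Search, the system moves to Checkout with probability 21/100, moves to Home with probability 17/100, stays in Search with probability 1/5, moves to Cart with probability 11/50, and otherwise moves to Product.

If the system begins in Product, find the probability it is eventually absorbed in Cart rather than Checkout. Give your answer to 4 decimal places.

Let h(s) be the probability of absorption at Cart starting from transient state s. Then h(Cart) = 1 and h(Checkout) = 0. By first-step analysis:
h(Home) = 0.26·0 + 0.18·1 + 0.14·h(Home) + 0.24·h(Product) + 0.18·h(Search)
h(Product) = 0.22·0 + 0.16·1 + 0.23·h(Home) + 0.2·h(Product) + 0.19·h(Search)
h(Search) = 0.21·0 + 0.22·1 + 0.17·h(Home) + 0.2·h(Product) + 0.2·h(Search)
Solving: h(Home) = 0.4308, h(Product) = 0.4368, h(Search) = 0.4758.
Starting from Product, the probability is 0.4368.

0.4368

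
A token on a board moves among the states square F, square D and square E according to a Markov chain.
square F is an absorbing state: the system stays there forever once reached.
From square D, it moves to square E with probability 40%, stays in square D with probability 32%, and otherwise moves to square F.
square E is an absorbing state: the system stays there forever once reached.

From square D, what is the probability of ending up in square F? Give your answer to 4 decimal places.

0.4118

Let h(s) be the probability of absorption at square F starting from transient state s. Then h(square F) = 1 and h(square E) = 0. By first-step analysis:
h(square D) = 0.28·1 + 0.32·h(square D) + 0.4·0
Solving: h(square D) = 0.4118.
Starting from square D, the probability is 0.4118.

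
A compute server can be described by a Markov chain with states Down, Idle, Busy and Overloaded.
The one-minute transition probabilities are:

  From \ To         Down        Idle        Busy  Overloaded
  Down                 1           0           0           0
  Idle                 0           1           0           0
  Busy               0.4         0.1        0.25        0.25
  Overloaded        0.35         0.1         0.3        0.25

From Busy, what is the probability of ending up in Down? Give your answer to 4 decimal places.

0.7949

Let h(s) be the probability of absorption at Down starting from transient state s. Then h(Down) = 1 and h(Idle) = 0. By first-step analysis:
h(Busy) = 0.4·1 + 0.1·0 + 0.25·h(Busy) + 0.25·h(Overloaded)
h(Overloaded) = 0.35·1 + 0.1·0 + 0.3·h(Busy) + 0.25·h(Overloaded)
Solving: h(Busy) = 0.7949, h(Overloaded) = 0.7846.
Starting from Busy, the probability is 0.7949.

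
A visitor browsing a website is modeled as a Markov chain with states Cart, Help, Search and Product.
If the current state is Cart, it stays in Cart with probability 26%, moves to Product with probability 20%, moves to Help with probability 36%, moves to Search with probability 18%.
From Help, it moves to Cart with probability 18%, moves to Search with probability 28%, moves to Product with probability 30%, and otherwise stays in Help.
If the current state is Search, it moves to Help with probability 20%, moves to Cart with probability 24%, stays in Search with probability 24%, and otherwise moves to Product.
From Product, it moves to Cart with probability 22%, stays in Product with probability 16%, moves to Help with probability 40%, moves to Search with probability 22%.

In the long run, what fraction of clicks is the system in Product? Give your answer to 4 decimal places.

Let the stationary distribution be π with π = πP and π_1 + π_2 + π_3 + π_4 = 1.
π_1 = 0.26·π_1 + 0.18·π_2 + 0.24·π_3 + 0.22·π_4
π_2 = 0.36·π_1 + 0.24·π_2 + 0.2·π_3 + 0.4·π_4
π_3 = 0.18·π_1 + 0.28·π_2 + 0.24·π_3 + 0.22·π_4
Solving with the normalization constraint gives π = (0.2217, 0.2969, 0.2336, 0.2478).
So the stationary probability of Product is 0.2478.

0.2478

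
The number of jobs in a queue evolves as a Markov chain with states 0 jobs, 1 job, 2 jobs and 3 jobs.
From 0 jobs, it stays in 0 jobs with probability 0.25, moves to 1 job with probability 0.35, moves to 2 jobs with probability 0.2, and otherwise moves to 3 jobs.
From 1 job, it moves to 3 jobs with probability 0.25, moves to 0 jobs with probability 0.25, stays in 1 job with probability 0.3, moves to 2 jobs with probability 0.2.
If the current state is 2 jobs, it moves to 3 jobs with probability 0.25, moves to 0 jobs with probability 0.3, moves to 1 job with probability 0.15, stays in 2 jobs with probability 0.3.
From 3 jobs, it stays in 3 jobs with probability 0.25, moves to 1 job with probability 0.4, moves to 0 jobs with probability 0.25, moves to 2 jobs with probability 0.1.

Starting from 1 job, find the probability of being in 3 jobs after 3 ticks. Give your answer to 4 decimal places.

0.2370

Propagate the distribution vector 3 ticks from 1 job.
After 0 ticks: (0.0000, 1.0000, 0.0000, 0.0000)
After 1 tick: (0.2500, 0.3000, 0.2000, 0.2500)
After 2 ticks: (0.2600, 0.3075, 0.1950, 0.2375)
After 3 ticks: (0.2598, 0.3075, 0.1958, 0.2370)
P(in 3 jobs after 3 ticks) = 0.2370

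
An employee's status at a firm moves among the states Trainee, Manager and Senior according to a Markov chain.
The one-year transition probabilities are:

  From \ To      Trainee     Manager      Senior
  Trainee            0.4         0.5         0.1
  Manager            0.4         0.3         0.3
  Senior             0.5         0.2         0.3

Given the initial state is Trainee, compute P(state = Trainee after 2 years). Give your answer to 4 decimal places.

0.4100

Sum over the intermediate state after 1 year:
P = P(Trainee→Trainee)·P(Trainee→Trainee) + P(Trainee→Manager)·P(Manager→Trainee) + P(Trainee→Senior)·P(Senior→Trainee)
  = 0.4×0.4 + 0.5×0.4 + 0.1×0.5
  = 0.1600 + 0.2000 + 0.0500 = 0.4100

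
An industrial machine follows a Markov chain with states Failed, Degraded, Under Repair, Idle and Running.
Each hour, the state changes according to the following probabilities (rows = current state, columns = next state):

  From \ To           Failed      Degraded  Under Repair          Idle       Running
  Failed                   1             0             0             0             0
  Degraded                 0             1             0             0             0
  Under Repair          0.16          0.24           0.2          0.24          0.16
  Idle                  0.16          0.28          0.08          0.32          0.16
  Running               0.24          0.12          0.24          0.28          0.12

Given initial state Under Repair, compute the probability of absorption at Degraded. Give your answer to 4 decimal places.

Let h(s) be the probability of absorption at Degraded starting from transient state s. Then h(Degraded) = 1 and h(Failed) = 0. By first-step analysis:
h(Under Repair) = 0.16·0 + 0.24·1 + 0.2·h(Under Repair) + 0.24·h(Idle) + 0.16·h(Running)
h(Idle) = 0.16·0 + 0.28·1 + 0.08·h(Under Repair) + 0.32·h(Idle) + 0.16·h(Running)
h(Running) = 0.24·0 + 0.12·1 + 0.24·h(Under Repair) + 0.28·h(Idle) + 0.12·h(Running)
Solving: h(Under Repair) = 0.5741, h(Idle) = 0.5926, h(Running) = 0.4815.
Starting from Under Repair, the probability is 0.5741.

0.5741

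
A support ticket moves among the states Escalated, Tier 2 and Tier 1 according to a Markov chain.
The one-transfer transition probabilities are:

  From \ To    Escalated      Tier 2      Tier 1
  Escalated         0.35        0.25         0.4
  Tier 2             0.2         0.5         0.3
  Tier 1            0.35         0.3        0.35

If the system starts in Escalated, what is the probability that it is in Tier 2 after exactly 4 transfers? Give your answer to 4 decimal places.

Propagate the distribution vector 4 transfers from Escalated.
After 0 transfers: (1.0000, 0.0000, 0.0000)
After 1 transfer: (0.3500, 0.2500, 0.4000)
After 2 transfers: (0.3125, 0.3325, 0.3550)
After 3 transfers: (0.3001, 0.3509, 0.3490)
After 4 transfers: (0.2974, 0.3552, 0.3475)
P(in Tier 2 after 4 transfers) = 0.3552

0.3552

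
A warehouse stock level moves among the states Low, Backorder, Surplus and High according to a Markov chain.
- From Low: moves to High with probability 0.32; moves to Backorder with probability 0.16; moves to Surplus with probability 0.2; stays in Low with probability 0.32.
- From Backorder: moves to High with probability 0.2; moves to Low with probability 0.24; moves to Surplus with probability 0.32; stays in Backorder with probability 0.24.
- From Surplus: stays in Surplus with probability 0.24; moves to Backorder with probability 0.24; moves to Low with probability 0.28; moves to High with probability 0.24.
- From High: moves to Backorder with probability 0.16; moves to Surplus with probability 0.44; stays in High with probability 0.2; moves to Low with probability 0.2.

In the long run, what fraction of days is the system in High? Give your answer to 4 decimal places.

Let the stationary distribution be π with π = πP and π_1 + π_2 + π_3 + π_4 = 1.
π_1 = 0.32·π_1 + 0.24·π_2 + 0.28·π_3 + 0.2·π_4
π_2 = 0.16·π_1 + 0.24·π_2 + 0.24·π_3 + 0.16·π_4
π_3 = 0.2·π_1 + 0.32·π_2 + 0.24·π_3 + 0.44·π_4
Solving with the normalization constraint gives π = (0.2631, 0.1995, 0.2941, 0.2433).
So the stationary probability of High is 0.2433.

0.2433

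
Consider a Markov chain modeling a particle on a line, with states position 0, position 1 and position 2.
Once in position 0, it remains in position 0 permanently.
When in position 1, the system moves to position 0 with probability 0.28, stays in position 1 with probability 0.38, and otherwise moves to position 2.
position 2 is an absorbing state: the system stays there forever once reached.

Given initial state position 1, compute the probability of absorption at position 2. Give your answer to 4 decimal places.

0.5484

Let h(s) be the probability of absorption at position 2 starting from transient state s. Then h(position 2) = 1 and h(position 0) = 0. By first-step analysis:
h(position 1) = 0.28·0 + 0.38·h(position 1) + 0.34·1
Solving: h(position 1) = 0.5484.
Starting from position 1, the probability is 0.5484.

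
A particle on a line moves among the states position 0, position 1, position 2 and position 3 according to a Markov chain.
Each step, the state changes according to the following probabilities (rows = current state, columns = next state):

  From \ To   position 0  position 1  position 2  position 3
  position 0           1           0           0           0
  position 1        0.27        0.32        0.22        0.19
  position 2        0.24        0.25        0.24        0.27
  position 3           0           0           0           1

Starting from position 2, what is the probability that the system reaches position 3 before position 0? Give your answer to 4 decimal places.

Let h(s) be the probability of absorption at position 3 starting from transient state s. Then h(position 3) = 1 and h(position 0) = 0. By first-step analysis:
h(position 1) = 0.27·0 + 0.32·h(position 1) + 0.22·h(position 2) + 0.19·1
h(position 2) = 0.24·0 + 0.25·h(position 1) + 0.24·h(position 2) + 0.27·1
Solving: h(position 1) = 0.4413, h(position 2) = 0.5004.
Starting from position 2, the probability is 0.5004.

0.5004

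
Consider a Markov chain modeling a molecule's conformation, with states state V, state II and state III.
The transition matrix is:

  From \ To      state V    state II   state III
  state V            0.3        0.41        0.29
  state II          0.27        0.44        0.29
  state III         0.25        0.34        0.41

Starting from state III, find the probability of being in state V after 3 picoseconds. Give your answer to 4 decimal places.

Propagate the distribution vector 3 picoseconds from state III.
After 0 picoseconds: (0.0000, 0.0000, 1.0000)
After 1 picosecond: (0.2500, 0.3400, 0.4100)
After 2 picoseconds: (0.2693, 0.3915, 0.3392)
After 3 picoseconds: (0.2713, 0.3980, 0.3307)
P(in state V after 3 picoseconds) = 0.2713

0.2713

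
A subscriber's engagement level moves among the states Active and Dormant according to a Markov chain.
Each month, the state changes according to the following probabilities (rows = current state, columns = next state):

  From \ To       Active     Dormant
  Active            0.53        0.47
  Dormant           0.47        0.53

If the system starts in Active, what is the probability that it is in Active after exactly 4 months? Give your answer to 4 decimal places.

0.5000

Propagate the distribution vector 4 months from Active.
After 0 months: (1.0000, 0.0000)
After 1 month: (0.5300, 0.4700)
After 2 months: (0.5018, 0.4982)
After 3 months: (0.5001, 0.4999)
After 4 months: (0.5000, 0.5000)
P(in Active after 4 months) = 0.5000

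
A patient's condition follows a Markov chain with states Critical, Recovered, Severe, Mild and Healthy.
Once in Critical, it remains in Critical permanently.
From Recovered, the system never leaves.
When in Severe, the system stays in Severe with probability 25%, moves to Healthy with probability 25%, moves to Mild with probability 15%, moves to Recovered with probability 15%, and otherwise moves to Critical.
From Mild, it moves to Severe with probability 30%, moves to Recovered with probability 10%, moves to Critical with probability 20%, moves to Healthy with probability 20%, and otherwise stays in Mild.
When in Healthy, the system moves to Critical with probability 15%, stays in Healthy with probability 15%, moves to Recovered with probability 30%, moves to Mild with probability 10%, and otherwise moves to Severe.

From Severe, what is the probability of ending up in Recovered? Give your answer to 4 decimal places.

Let h(s) be the probability of absorption at Recovered starting from transient state s. Then h(Recovered) = 1 and h(Critical) = 0. By first-step analysis:
h(Severe) = 0.2·0 + 0.15·1 + 0.25·h(Severe) + 0.15·h(Mild) + 0.25·h(Healthy)
h(Mild) = 0.2·0 + 0.1·1 + 0.3·h(Severe) + 0.2·h(Mild) + 0.2·h(Healthy)
h(Healthy) = 0.15·0 + 0.3·1 + 0.3·h(Severe) + 0.1·h(Mild) + 0.15·h(Healthy)
Solving: h(Severe) = 0.4819, h(Mild) = 0.4497, h(Healthy) = 0.5759.
Starting from Severe, the probability is 0.4819.

0.4819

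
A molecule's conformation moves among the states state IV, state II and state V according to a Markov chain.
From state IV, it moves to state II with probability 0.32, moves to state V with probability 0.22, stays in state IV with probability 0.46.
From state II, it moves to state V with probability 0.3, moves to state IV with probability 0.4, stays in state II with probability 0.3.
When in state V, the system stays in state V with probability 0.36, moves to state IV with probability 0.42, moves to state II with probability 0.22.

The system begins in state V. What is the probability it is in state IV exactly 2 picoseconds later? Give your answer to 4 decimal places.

Sum over the intermediate state after 1 picosecond:
P = P(state V→state IV)·P(state IV→state IV) + P(state V→state II)·P(state II→state IV) + P(state V→state V)·P(state V→state IV)
  = 0.42×0.46 + 0.22×0.4 + 0.36×0.42
  = 0.1932 + 0.0880 + 0.1512 = 0.4324

0.4324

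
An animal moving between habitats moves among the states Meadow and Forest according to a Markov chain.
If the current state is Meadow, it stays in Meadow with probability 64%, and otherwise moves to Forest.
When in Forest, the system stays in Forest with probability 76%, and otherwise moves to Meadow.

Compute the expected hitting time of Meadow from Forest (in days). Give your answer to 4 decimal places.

4.1667

Let t(s) be the expected number of days to first reach Meadow from state s, with t(Meadow) = 0. Conditioning on the first day:
t(Forest) = 1 + 0.76·t(Forest)
Solving: t(Forest) = 4.1667.
Expected days from Forest to Meadow: 4.1667.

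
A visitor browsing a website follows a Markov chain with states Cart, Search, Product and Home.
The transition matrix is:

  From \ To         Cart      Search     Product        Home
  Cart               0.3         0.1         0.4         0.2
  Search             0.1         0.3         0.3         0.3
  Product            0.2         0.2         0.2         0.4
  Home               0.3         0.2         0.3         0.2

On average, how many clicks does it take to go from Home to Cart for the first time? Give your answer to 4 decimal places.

Let t(s) be the expected number of clicks to first reach Cart from state s, with t(Cart) = 0. Conditioning on the first click:
t(Search) = 1 + 0.3·t(Search) + 0.3·t(Product) + 0.3·t(Home)
t(Product) = 1 + 0.2·t(Search) + 0.2·t(Product) + 0.4·t(Home)
t(Home) = 1 + 0.2·t(Search) + 0.3·t(Product) + 0.2·t(Home)
Solving: t(Search) = 5.3540, t(Product) = 4.7788, t(Home) = 4.3805.
Expected clicks from Home to Cart: 4.3805.

4.3805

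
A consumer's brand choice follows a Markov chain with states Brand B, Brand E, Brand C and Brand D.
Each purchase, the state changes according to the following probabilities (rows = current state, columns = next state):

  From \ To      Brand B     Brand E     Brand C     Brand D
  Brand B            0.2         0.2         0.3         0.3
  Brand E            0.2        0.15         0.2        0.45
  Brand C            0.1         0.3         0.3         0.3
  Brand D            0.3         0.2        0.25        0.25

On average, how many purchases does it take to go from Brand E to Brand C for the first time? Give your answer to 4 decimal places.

4.1538

Let t(s) be the expected number of purchases to first reach Brand C from state s, with t(Brand C) = 0. Conditioning on the first purchase:
t(Brand B) = 1 + 0.2·t(Brand B) + 0.2·t(Brand E) + 0.3·t(Brand D)
t(Brand E) = 1 + 0.2·t(Brand B) + 0.15·t(Brand E) + 0.45·t(Brand D)
t(Brand D) = 1 + 0.3·t(Brand B) + 0.2·t(Brand E) + 0.25·t(Brand D)
Solving: t(Brand B) = 3.7692, t(Brand E) = 4.1538, t(Brand D) = 3.9487.
Expected purchases from Brand E to Brand C: 4.1538.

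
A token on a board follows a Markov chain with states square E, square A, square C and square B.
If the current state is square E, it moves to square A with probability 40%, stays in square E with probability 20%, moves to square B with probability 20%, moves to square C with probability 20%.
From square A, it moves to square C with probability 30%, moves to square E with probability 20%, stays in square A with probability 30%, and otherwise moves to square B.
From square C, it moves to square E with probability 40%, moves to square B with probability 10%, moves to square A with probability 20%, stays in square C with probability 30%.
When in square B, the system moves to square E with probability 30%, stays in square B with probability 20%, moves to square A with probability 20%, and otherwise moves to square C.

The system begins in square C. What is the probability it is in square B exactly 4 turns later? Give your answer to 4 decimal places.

Propagate the distribution vector 4 turns from square C.
After 0 turns: (0.0000, 0.0000, 1.0000, 0.0000)
After 1 turn: (0.4000, 0.2000, 0.3000, 0.1000)
After 2 turns: (0.2700, 0.3000, 0.2600, 0.1700)
After 3 turns: (0.2690, 0.2840, 0.2730, 0.1740)
After 4 turns: (0.2720, 0.2822, 0.2731, 0.1727)
P(in square B after 4 turns) = 0.1727

0.1727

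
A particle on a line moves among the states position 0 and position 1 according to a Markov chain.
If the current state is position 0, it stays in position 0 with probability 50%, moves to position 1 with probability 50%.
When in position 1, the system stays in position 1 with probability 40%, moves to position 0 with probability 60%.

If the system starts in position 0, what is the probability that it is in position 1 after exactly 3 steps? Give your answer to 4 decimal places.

Propagate the distribution vector 3 steps from position 0.
After 0 steps: (1.0000, 0.0000)
After 1 step: (0.5000, 0.5000)
After 2 steps: (0.5500, 0.4500)
After 3 steps: (0.5450, 0.4550)
P(in position 1 after 3 steps) = 0.4550

0.4550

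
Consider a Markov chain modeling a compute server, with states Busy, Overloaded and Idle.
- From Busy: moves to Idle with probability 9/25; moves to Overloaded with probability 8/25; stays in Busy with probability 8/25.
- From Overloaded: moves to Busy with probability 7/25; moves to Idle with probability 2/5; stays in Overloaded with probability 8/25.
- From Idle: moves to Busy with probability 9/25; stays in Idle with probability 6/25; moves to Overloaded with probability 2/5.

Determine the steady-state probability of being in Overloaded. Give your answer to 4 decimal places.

0.3467

Let the stationary distribution be π with π = πP and π_1 + π_2 + π_3 = 1.
π_1 = 0.32·π_1 + 0.28·π_2 + 0.36·π_3
π_2 = 0.32·π_1 + 0.32·π_2 + 0.4·π_3
Solving with the normalization constraint gives π = (0.3195, 0.3467, 0.3338).
So the stationary probability of Overloaded is 0.3467.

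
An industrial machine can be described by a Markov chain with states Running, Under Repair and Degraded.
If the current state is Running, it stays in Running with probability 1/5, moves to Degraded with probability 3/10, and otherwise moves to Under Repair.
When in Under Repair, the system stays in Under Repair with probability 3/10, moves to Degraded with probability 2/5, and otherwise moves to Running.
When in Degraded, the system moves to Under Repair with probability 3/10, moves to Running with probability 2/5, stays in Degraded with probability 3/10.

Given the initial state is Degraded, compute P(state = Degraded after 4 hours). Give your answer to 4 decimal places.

0.3358

Propagate the distribution vector 4 hours from Degraded.
After 0 hours: (0.0000, 0.0000, 1.0000)
After 1 hour: (0.4000, 0.3000, 0.3000)
After 2 hours: (0.2900, 0.3800, 0.3300)
After 3 hours: (0.3040, 0.3580, 0.3380)
After 4 hours: (0.3034, 0.3608, 0.3358)
P(in Degraded after 4 hours) = 0.3358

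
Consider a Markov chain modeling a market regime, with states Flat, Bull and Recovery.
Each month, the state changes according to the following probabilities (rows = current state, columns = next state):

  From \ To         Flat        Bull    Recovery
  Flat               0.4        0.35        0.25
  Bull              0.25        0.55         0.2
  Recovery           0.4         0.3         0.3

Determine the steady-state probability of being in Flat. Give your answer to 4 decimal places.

0.3366

Let the stationary distribution be π with π = πP and π_1 + π_2 + π_3 = 1.
π_1 = 0.4·π_1 + 0.25·π_2 + 0.4·π_3
π_2 = 0.35·π_1 + 0.55·π_2 + 0.3·π_3
Solving with the normalization constraint gives π = (0.3366, 0.4224, 0.2409).
So the stationary probability of Flat is 0.3366.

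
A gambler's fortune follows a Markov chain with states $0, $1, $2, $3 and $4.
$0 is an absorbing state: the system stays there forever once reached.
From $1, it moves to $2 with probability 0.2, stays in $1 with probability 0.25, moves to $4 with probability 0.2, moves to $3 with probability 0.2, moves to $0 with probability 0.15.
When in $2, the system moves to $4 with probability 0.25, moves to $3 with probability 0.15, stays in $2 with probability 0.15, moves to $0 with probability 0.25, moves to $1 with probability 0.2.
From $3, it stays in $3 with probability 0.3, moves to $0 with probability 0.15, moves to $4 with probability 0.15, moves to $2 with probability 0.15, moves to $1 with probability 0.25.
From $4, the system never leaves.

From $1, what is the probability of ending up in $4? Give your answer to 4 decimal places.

Let h(s) be the probability of absorption at $4 starting from transient state s. Then h($4) = 1 and h($0) = 0. By first-step analysis:
h($1) = 0.15·0 + 0.25·h($1) + 0.2·h($2) + 0.2·h($3) + 0.2·1
h($2) = 0.25·0 + 0.2·h($1) + 0.15·h($2) + 0.15·h($3) + 0.25·1
h($3) = 0.15·0 + 0.25·h($1) + 0.15·h($2) + 0.3·h($3) + 0.15·1
Solving: h($1) = 0.5414, h($2) = 0.5128, h($3) = 0.5176.
Starting from $1, the probability is 0.5414.

0.5414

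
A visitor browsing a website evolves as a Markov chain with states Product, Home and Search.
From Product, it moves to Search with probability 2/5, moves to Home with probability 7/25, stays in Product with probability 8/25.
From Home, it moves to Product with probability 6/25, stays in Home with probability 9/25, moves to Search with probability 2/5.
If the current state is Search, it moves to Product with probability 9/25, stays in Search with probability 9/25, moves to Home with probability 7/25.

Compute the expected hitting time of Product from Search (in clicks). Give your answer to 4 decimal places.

3.0914

Let t(s) be the expected number of clicks to first reach Product from state s, with t(Product) = 0. Conditioning on the first click:
t(Home) = 1 + 0.36·t(Home) + 0.4·t(Search)
t(Search) = 1 + 0.28·t(Home) + 0.36·t(Search)
Solving: t(Home) = 3.4946, t(Search) = 3.0914.
Expected clicks from Search to Product: 3.0914.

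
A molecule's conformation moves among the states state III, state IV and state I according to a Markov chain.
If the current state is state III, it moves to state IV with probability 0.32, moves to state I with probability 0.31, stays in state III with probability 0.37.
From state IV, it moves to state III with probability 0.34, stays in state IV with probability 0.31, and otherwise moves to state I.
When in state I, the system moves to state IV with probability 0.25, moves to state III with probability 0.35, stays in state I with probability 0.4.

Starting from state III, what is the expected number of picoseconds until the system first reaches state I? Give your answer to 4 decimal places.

3.0991

Let t(s) be the expected number of picoseconds to first reach state I from state s, with t(state I) = 0. Conditioning on the first picosecond:
t(state III) = 1 + 0.37·t(state III) + 0.32·t(state IV)
t(state IV) = 1 + 0.34·t(state III) + 0.31·t(state IV)
Solving: t(state III) = 3.0991, t(state IV) = 2.9764.
Expected picoseconds from state III to state I: 3.0991.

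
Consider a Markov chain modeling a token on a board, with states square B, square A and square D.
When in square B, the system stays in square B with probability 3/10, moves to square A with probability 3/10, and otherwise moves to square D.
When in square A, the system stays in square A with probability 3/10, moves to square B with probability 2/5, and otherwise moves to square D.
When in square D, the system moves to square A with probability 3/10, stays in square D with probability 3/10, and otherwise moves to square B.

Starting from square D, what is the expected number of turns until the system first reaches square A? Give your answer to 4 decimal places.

3.3333

Let t(s) be the expected number of turns to first reach square A from state s, with t(square A) = 0. Conditioning on the first turn:
t(square B) = 1 + 0.3·t(square B) + 0.4·t(square D)
t(square D) = 1 + 0.4·t(square B) + 0.3·t(square D)
Solving: t(square B) = 3.3333, t(square D) = 3.3333.
Expected turns from square D to square A: 3.3333.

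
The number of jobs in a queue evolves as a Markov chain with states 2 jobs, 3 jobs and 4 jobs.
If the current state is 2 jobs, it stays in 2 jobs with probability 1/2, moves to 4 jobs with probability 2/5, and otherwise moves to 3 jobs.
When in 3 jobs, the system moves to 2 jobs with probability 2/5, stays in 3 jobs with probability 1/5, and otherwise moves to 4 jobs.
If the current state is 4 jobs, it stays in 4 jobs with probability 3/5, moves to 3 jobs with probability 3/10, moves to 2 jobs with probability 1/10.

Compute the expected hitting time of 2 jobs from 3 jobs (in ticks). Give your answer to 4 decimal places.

4.0000

Let t(s) be the expected number of ticks to first reach 2 jobs from state s, with t(2 jobs) = 0. Conditioning on the first tick:
t(3 jobs) = 1 + 0.2·t(3 jobs) + 0.4·t(4 jobs)
t(4 jobs) = 1 + 0.3·t(3 jobs) + 0.6·t(4 jobs)
Solving: t(3 jobs) = 4.0000, t(4 jobs) = 5.5000.
Expected ticks from 3 jobs to 2 jobs: 4.0000.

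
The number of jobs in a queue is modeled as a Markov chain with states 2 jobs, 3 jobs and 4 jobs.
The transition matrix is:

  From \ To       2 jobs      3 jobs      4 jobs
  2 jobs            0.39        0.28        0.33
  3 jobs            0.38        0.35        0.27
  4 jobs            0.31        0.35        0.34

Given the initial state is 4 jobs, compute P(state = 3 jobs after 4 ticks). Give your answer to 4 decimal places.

0.3247

Propagate the distribution vector 4 ticks from 4 jobs.
After 0 ticks: (0.0000, 0.0000, 1.0000)
After 1 tick: (0.3100, 0.3500, 0.3400)
After 2 ticks: (0.3593, 0.3283, 0.3124)
After 3 ticks: (0.3617, 0.3248, 0.3134)
After 4 ticks: (0.3617, 0.3247, 0.3136)
P(in 3 jobs after 4 ticks) = 0.3247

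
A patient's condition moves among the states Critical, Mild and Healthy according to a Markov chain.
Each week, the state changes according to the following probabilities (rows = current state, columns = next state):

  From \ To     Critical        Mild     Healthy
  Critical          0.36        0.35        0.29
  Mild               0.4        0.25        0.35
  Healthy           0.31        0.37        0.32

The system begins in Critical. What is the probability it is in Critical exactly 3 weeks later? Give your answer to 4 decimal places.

0.3568

Propagate the distribution vector 3 weeks from Critical.
After 0 weeks: (1.0000, 0.0000, 0.0000)
After 1 week: (0.3600, 0.3500, 0.2900)
After 2 weeks: (0.3595, 0.3208, 0.3197)
After 3 weeks: (0.3568, 0.3243, 0.3188)
P(in Critical after 3 weeks) = 0.3568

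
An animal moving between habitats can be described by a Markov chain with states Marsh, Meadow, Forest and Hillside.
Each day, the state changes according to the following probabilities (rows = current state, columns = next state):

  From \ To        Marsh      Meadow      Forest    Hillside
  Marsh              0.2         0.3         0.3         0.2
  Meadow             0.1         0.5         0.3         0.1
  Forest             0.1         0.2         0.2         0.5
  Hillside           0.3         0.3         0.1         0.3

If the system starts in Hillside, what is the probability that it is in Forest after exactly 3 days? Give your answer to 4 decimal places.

Propagate the distribution vector 3 days from Hillside.
After 0 days: (0.0000, 0.0000, 0.0000, 1.0000)
After 1 day: (0.3000, 0.3000, 0.1000, 0.3000)
After 2 days: (0.1900, 0.3500, 0.2300, 0.2300)
After 3 days: (0.1650, 0.3470, 0.2310, 0.2570)
P(in Forest after 3 days) = 0.2310

0.2310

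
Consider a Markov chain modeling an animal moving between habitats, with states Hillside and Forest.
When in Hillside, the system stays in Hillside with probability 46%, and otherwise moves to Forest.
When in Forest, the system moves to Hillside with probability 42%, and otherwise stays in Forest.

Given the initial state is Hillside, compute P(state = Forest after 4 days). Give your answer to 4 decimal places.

Propagate the distribution vector 4 days from Hillside.
After 0 days: (1.0000, 0.0000)
After 1 day: (0.4600, 0.5400)
After 2 days: (0.4384, 0.5616)
After 3 days: (0.4375, 0.5625)
After 4 days: (0.4375, 0.5625)
P(in Forest after 4 days) = 0.5625

0.5625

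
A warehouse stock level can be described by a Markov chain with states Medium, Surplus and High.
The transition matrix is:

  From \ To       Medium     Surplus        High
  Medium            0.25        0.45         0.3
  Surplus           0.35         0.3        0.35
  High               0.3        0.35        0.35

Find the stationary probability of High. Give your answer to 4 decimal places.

Let the stationary distribution be π with π = πP and π_1 + π_2 + π_3 = 1.
π_1 = 0.25·π_1 + 0.35·π_2 + 0.3·π_3
π_2 = 0.45·π_1 + 0.3·π_2 + 0.35·π_3
Solving with the normalization constraint gives π = (0.3030, 0.3622, 0.3349).
So the stationary probability of High is 0.3349.

0.3349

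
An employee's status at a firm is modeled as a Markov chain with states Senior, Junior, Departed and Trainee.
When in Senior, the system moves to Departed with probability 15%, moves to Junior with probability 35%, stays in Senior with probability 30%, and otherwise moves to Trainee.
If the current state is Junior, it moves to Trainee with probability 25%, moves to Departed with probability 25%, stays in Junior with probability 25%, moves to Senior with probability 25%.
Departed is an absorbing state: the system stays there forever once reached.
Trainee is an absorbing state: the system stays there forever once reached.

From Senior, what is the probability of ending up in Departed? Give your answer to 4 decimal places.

Let h(s) be the probability of absorption at Departed starting from transient state s. Then h(Departed) = 1 and h(Trainee) = 0. By first-step analysis:
h(Senior) = 0.3·h(Senior) + 0.35·h(Junior) + 0.15·1 + 0.2·0
h(Junior) = 0.25·h(Senior) + 0.25·h(Junior) + 0.25·1 + 0.25·0
Solving: h(Senior) = 0.4571, h(Junior) = 0.4857.
Starting from Senior, the probability is 0.4571.

0.4571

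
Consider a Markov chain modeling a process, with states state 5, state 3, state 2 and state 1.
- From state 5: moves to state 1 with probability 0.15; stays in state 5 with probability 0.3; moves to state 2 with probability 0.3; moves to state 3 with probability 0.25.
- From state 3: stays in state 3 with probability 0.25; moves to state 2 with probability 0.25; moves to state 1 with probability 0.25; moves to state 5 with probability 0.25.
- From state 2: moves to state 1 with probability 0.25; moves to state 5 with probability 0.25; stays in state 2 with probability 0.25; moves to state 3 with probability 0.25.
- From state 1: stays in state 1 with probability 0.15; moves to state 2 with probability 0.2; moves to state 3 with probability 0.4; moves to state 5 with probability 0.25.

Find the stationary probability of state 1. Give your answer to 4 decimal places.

0.2033

Let the stationary distribution be π with π = πP and π_1 + π_2 + π_3 + π_4 = 1.
π_1 = 0.3·π_1 + 0.25·π_2 + 0.25·π_3 + 0.25·π_4
π_2 = 0.25·π_1 + 0.25·π_2 + 0.25·π_3 + 0.4·π_4
π_3 = 0.3·π_1 + 0.25·π_2 + 0.25·π_3 + 0.2·π_4
Solving with the normalization constraint gives π = (0.2632, 0.2805, 0.2530, 0.2033).
So the stationary probability of state 1 is 0.2033.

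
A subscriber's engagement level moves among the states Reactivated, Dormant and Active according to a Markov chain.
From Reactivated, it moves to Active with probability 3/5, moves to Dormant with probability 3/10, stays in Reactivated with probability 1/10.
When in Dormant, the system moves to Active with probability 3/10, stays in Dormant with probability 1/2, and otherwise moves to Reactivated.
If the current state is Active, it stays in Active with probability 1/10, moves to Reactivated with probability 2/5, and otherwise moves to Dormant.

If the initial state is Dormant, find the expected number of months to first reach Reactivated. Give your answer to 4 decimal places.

4.0000

Let t(s) be the expected number of months to first reach Reactivated from state s, with t(Reactivated) = 0. Conditioning on the first month:
t(Dormant) = 1 + 0.5·t(Dormant) + 0.3·t(Active)
t(Active) = 1 + 0.5·t(Dormant) + 0.1·t(Active)
Solving: t(Dormant) = 4.0000, t(Active) = 3.3333.
Expected months from Dormant to Reactivated: 4.0000.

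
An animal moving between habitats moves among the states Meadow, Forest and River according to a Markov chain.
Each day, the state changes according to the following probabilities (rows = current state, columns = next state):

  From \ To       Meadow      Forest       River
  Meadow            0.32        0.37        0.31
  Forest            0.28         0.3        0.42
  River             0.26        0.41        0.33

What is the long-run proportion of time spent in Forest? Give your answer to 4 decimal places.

0.3591

Let the stationary distribution be π with π = πP and π_1 + π_2 + π_3 = 1.
π_1 = 0.32·π_1 + 0.28·π_2 + 0.26·π_3
π_2 = 0.37·π_1 + 0.3·π_2 + 0.41·π_3
Solving with the normalization constraint gives π = (0.2842, 0.3591, 0.3566).
So the stationary probability of Forest is 0.3591.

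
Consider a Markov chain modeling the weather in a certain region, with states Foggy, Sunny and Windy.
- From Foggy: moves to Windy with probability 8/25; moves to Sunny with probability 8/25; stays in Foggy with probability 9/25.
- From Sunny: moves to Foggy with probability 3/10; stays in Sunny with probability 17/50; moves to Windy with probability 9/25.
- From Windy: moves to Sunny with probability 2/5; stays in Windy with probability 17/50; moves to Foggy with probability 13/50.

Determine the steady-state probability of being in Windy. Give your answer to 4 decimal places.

0.3410

Let the stationary distribution be π with π = πP and π_1 + π_2 + π_3 = 1.
π_1 = 0.36·π_1 + 0.3·π_2 + 0.26·π_3
π_2 = 0.32·π_1 + 0.34·π_2 + 0.4·π_3
Solving with the normalization constraint gives π = (0.3046, 0.3544, 0.3410).
So the stationary probability of Windy is 0.3410.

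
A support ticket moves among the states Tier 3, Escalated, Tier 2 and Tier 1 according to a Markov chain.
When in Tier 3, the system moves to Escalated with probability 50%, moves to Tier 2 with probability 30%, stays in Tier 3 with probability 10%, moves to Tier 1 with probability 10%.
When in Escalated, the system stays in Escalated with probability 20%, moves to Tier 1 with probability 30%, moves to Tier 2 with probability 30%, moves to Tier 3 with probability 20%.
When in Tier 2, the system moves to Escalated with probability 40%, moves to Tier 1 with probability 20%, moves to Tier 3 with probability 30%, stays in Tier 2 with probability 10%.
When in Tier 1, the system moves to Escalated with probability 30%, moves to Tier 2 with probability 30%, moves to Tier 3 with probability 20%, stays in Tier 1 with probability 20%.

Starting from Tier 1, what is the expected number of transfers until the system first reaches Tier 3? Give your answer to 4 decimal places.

Let t(s) be the expected number of transfers to first reach Tier 3 from state s, with t(Tier 3) = 0. Conditioning on the first transfer:
t(Escalated) = 1 + 0.2·t(Escalated) + 0.3·t(Tier 2) + 0.3·t(Tier 1)
t(Tier 2) = 1 + 0.4·t(Escalated) + 0.1·t(Tier 2) + 0.2·t(Tier 1)
t(Tier 1) = 1 + 0.3·t(Escalated) + 0.3·t(Tier 2) + 0.2·t(Tier 1)
Solving: t(Escalated) = 4.4444, t(Tier 2) = 4.0741, t(Tier 1) = 4.4444.
Expected transfers from Tier 1 to Tier 3: 4.4444.

4.4444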